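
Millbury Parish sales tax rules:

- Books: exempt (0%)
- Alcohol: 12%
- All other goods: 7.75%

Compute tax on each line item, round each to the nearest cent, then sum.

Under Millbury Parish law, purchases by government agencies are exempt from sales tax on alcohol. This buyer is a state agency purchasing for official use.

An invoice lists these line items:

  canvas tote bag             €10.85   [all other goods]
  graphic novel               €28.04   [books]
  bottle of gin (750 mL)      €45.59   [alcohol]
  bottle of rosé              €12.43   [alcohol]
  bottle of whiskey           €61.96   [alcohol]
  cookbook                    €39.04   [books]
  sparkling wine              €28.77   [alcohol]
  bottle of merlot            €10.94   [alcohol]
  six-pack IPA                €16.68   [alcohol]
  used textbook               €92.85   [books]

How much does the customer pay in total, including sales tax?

€347.99

Canvas tote bag €10.85: all other goods → 7.75% → €0.84
Graphic novel €28.04: books → 0% → €0.00
Bottle of gin (750 mL) €45.59: alcohol, buyer-exempt → 0% → €0.00
Bottle of rosé €12.43: alcohol, buyer-exempt → 0% → €0.00
Bottle of whiskey €61.96: alcohol, buyer-exempt → 0% → €0.00
Cookbook €39.04: books → 0% → €0.00
Sparkling wine €28.77: alcohol, buyer-exempt → 0% → €0.00
Bottle of merlot €10.94: alcohol, buyer-exempt → 0% → €0.00
Six-pack IPA €16.68: alcohol, buyer-exempt → 0% → €0.00
Used textbook €92.85: books → 0% → €0.00
Subtotal = €347.15; tax = €0.84; total due = €347.99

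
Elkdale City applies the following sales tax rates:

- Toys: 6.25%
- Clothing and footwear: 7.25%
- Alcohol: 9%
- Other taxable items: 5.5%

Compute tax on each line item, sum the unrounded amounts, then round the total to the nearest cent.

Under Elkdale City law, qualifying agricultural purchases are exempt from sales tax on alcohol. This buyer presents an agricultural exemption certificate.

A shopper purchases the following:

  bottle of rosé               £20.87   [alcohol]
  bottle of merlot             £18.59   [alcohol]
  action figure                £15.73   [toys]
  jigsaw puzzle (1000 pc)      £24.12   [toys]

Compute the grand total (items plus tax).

Bottle of rosé £20.87: alcohol, buyer-exempt → 0% → £0.00
Bottle of merlot £18.59: alcohol, buyer-exempt → 0% → £0.00
Action figure £15.73: toys → 6.25% → £0.983125
Jigsaw puzzle (1000 pc) £24.12: toys → 6.25% → £1.5075
Subtotal = £79.31; unrounded tax = £2.490625 → £2.49; total due = £81.80

£81.80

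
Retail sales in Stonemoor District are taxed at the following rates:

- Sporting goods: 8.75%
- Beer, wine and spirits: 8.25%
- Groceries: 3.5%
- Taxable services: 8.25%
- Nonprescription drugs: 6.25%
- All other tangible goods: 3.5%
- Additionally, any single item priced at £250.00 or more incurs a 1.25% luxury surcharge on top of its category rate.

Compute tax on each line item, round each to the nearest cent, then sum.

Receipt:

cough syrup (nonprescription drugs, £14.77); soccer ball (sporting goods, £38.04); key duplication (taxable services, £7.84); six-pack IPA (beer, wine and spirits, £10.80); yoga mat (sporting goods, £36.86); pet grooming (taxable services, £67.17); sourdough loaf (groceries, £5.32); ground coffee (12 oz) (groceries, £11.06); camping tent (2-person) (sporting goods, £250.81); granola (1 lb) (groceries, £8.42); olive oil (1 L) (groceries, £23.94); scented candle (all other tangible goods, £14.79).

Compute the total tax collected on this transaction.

Cough syrup £14.77: nonprescription drugs → 6.25% → £0.92
Soccer ball £38.04: sporting goods → 8.75% → £3.33
Key duplication £7.84: taxable services → 8.25% → £0.65
Six-pack IPA £10.80: beer, wine and spirits → 8.25% → £0.89
Yoga mat £36.86: sporting goods → 8.75% → £3.23
Pet grooming £67.17: taxable services → 8.25% → £5.54
Sourdough loaf £5.32: groceries → 3.5% → £0.19
Ground coffee (12 oz) £11.06: groceries → 3.5% → £0.39
Camping tent (2-person) £250.81: sporting goods → 8.75% + 1.25% surcharge = 10% → £25.08
Granola (1 lb) £8.42: groceries → 3.5% → £0.29
Olive oil (1 L) £23.94: groceries → 3.5% → £0.84
Scented candle £14.79: all other tangible goods → 3.5% → £0.52
Total tax = £0.92 + £3.33 + £0.65 + £0.89 + £3.23 + £5.54 + £0.19 + £0.39 + £25.08 + £0.29 + £0.84 + £0.52 = £41.87

£41.87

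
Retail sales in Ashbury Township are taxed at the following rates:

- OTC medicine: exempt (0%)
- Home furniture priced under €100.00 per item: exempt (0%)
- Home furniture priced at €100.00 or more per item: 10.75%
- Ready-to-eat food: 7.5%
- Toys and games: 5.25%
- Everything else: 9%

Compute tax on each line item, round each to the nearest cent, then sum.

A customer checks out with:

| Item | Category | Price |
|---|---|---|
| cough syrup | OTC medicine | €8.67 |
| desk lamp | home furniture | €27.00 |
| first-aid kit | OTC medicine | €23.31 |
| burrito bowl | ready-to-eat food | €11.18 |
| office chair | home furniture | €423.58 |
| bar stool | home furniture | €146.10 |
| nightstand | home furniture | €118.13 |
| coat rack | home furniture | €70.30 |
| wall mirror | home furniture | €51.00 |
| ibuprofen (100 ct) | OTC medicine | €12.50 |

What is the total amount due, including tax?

€966.55

Cough syrup €8.67: OTC medicine → 0% → €0.00
Desk lamp €27.00: home furniture, under €100.00 → 0% → €0.00
First-aid kit €23.31: OTC medicine → 0% → €0.00
Burrito bowl €11.18: ready-to-eat food → 7.5% → €0.84
Office chair €423.58: home furniture, €100.00 or more → 10.75% → €45.53
Bar stool €146.10: home furniture, €100.00 or more → 10.75% → €15.71
Nightstand €118.13: home furniture, €100.00 or more → 10.75% → €12.70
Coat rack €70.30: home furniture, under €100.00 → 0% → €0.00
Wall mirror €51.00: home furniture, under €100.00 → 0% → €0.00
Ibuprofen (100 ct) €12.50: OTC medicine → 0% → €0.00
Subtotal = €891.77; tax = €74.78; total due = €966.55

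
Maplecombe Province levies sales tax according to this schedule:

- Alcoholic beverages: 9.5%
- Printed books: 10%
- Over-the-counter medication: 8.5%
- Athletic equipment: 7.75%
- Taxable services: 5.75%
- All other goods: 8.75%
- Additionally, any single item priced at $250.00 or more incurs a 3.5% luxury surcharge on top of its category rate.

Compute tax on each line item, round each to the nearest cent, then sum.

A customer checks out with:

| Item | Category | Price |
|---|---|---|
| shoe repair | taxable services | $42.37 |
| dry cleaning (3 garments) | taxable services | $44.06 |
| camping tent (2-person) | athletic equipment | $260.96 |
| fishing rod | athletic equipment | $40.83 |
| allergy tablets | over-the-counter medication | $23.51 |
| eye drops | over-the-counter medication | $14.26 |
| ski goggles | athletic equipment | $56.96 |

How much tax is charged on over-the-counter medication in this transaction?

Allergy tablets $23.51: over-the-counter medication → 8.5% → $2.00
Eye drops $14.26: over-the-counter medication → 8.5% → $1.21
Tax on over-the-counter medication = $2.00 + $1.21 = $3.21

$3.21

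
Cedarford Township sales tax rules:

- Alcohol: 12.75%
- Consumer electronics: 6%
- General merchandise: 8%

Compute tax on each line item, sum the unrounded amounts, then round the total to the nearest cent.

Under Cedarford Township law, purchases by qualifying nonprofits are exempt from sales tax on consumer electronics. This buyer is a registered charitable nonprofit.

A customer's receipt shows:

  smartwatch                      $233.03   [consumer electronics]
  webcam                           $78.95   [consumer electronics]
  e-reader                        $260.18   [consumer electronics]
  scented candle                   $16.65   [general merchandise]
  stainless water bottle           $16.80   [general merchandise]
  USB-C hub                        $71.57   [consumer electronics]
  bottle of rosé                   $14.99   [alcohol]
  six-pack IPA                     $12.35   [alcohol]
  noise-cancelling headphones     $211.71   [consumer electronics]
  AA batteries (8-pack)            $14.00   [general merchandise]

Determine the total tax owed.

$7.28

Smartwatch $233.03: consumer electronics, buyer-exempt → 0% → $0.00
Webcam $78.95: consumer electronics, buyer-exempt → 0% → $0.00
E-reader $260.18: consumer electronics, buyer-exempt → 0% → $0.00
Scented candle $16.65: general merchandise → 8% → $1.332
Stainless water bottle $16.80: general merchandise → 8% → $1.344
USB-C hub $71.57: consumer electronics, buyer-exempt → 0% → $0.00
Bottle of rosé $14.99: alcohol → 12.75% → $1.911225
Six-pack IPA $12.35: alcohol → 12.75% → $1.574625
Noise-cancelling headphones $211.71: consumer electronics, buyer-exempt → 0% → $0.00
AA batteries (8-pack) $14.00: general merchandise → 8% → $1.12
Unrounded tax sum = $7.28185 → $7.28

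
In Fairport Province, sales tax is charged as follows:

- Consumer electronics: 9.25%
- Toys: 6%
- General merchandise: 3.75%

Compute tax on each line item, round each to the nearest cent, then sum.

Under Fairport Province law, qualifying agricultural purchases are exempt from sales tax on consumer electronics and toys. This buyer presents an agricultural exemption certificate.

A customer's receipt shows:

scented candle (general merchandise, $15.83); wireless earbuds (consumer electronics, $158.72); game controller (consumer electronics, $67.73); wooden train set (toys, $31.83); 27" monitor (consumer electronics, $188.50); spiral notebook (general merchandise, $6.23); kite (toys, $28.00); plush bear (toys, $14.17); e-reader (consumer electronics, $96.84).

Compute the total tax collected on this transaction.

$0.82

Scented candle $15.83: general merchandise → 3.75% → $0.59
Wireless earbuds $158.72: consumer electronics, buyer-exempt → 0% → $0.00
Game controller $67.73: consumer electronics, buyer-exempt → 0% → $0.00
Wooden train set $31.83: toys, buyer-exempt → 0% → $0.00
27" monitor $188.50: consumer electronics, buyer-exempt → 0% → $0.00
Spiral notebook $6.23: general merchandise → 3.75% → $0.23
Kite $28.00: toys, buyer-exempt → 0% → $0.00
Plush bear $14.17: toys, buyer-exempt → 0% → $0.00
E-reader $96.84: consumer electronics, buyer-exempt → 0% → $0.00
Total tax = $0.59 + $0.23 = $0.82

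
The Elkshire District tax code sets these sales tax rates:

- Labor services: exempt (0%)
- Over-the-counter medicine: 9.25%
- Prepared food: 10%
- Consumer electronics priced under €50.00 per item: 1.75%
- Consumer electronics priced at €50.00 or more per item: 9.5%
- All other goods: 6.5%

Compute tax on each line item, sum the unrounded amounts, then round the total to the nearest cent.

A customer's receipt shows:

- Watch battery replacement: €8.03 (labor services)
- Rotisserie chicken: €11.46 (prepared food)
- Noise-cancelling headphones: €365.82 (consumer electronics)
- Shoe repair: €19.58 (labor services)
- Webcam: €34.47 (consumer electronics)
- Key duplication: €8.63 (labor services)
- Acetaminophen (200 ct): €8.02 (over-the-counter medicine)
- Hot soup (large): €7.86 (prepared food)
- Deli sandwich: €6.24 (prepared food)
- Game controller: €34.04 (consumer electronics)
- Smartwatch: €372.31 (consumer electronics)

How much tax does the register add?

€74.62

Watch battery replacement €8.03: labor services → 0% → €0.00
Rotisserie chicken €11.46: prepared food → 10% → €1.146
Noise-cancelling headphones €365.82: consumer electronics, €50.00 or more → 9.5% → €34.7529
Shoe repair €19.58: labor services → 0% → €0.00
Webcam €34.47: consumer electronics, under €50.00 → 1.75% → €0.603225
Key duplication €8.63: labor services → 0% → €0.00
Acetaminophen (200 ct) €8.02: over-the-counter medicine → 9.25% → €0.74185
Hot soup (large) €7.86: prepared food → 10% → €0.786
Deli sandwich €6.24: prepared food → 10% → €0.624
Game controller €34.04: consumer electronics, under €50.00 → 1.75% → €0.5957
Smartwatch €372.31: consumer electronics, €50.00 or more → 9.5% → €35.36945
Unrounded tax sum = €74.619125 → €74.62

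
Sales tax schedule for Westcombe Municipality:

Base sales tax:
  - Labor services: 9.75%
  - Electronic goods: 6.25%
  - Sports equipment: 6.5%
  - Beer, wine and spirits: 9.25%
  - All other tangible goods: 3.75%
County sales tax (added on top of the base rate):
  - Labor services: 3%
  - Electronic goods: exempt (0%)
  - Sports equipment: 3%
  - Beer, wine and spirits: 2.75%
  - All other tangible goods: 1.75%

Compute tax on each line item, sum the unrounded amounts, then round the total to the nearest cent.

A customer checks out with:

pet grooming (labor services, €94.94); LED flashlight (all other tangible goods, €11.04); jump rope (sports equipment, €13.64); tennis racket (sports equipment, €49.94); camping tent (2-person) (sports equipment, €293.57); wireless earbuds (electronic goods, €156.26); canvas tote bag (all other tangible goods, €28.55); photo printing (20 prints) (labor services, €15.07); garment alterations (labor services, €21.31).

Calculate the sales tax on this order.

Pet grooming €94.94: labor services → 9.75% + 3% county = 12.75% → €12.10485
LED flashlight €11.04: all other tangible goods → 3.75% + 1.75% county = 5.5% → €0.6072
Jump rope €13.64: sports equipment → 6.5% + 3% county = 9.5% → €1.2958
Tennis racket €49.94: sports equipment → 6.5% + 3% county = 9.5% → €4.7443
Camping tent (2-person) €293.57: sports equipment → 6.5% + 3% county = 9.5% → €27.88915
Wireless earbuds €156.26: electronic goods → 6.25% + 0% county = 6.25% → €9.76625
Canvas tote bag €28.55: all other tangible goods → 3.75% + 1.75% county = 5.5% → €1.57025
Photo printing (20 prints) €15.07: labor services → 9.75% + 3% county = 12.75% → €1.921425
Garment alterations €21.31: labor services → 9.75% + 3% county = 12.75% → €2.717025
Unrounded tax sum = €62.61625 → €62.62

€62.62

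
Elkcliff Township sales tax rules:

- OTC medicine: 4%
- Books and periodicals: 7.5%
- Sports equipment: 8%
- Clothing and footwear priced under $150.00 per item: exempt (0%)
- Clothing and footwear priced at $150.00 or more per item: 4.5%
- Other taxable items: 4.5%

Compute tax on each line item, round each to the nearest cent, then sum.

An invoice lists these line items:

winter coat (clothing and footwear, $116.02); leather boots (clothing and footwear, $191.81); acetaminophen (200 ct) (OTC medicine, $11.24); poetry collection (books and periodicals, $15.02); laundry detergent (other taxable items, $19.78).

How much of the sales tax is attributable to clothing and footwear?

$8.63

Winter coat $116.02: clothing and footwear, under $150.00 → 0% → $0.00
Leather boots $191.81: clothing and footwear, $150.00 or more → 4.5% → $8.63
Tax on clothing and footwear = $0.00 + $8.63 = $8.63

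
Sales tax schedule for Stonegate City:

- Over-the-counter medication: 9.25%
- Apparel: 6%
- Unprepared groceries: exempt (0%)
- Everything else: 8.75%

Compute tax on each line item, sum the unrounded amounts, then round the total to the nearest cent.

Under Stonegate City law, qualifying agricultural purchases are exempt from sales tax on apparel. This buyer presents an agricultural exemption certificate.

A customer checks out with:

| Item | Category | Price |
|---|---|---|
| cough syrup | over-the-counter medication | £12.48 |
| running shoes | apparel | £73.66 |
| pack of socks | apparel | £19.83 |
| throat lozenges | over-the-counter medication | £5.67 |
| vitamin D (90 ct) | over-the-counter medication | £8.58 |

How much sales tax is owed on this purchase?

£2.47

Cough syrup £12.48: over-the-counter medication → 9.25% → £1.1544
Running shoes £73.66: apparel, buyer-exempt → 0% → £0.00
Pack of socks £19.83: apparel, buyer-exempt → 0% → £0.00
Throat lozenges £5.67: over-the-counter medication → 9.25% → £0.524475
Vitamin D (90 ct) £8.58: over-the-counter medication → 9.25% → £0.79365
Unrounded tax sum = £2.472525 → £2.47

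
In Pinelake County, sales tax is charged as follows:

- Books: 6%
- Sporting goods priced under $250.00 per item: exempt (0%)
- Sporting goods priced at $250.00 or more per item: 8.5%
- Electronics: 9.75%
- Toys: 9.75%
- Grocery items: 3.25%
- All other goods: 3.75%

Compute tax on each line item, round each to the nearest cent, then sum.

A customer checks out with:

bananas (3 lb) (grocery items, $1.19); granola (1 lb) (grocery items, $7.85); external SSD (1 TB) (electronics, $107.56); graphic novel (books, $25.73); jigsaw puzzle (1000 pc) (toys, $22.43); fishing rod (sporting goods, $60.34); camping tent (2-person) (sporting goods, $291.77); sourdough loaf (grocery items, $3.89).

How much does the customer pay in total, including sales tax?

$560.21

Bananas (3 lb) $1.19: grocery items → 3.25% → $0.04
Granola (1 lb) $7.85: grocery items → 3.25% → $0.26
External SSD (1 TB) $107.56: electronics → 9.75% → $10.49
Graphic novel $25.73: books → 6% → $1.54
Jigsaw puzzle (1000 pc) $22.43: toys → 9.75% → $2.19
Fishing rod $60.34: sporting goods, under $250.00 → 0% → $0.00
Camping tent (2-person) $291.77: sporting goods, $250.00 or more → 8.5% → $24.80
Sourdough loaf $3.89: grocery items → 3.25% → $0.13
Subtotal = $520.76; tax = $39.45; total due = $560.21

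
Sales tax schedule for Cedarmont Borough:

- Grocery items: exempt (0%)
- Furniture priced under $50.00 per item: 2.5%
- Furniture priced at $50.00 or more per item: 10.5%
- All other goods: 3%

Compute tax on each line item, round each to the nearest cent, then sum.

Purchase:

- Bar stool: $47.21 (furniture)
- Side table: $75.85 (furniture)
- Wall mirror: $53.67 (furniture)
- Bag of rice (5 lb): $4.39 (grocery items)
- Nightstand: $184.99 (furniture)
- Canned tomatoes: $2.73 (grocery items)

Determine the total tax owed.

Bar stool $47.21: furniture, under $50.00 → 2.5% → $1.18
Side table $75.85: furniture, $50.00 or more → 10.5% → $7.96
Wall mirror $53.67: furniture, $50.00 or more → 10.5% → $5.64
Bag of rice (5 lb) $4.39: grocery items → 0% → $0.00
Nightstand $184.99: furniture, $50.00 or more → 10.5% → $19.42
Canned tomatoes $2.73: grocery items → 0% → $0.00
Total tax = $1.18 + $7.96 + $5.64 + $19.42 = $34.20

$34.20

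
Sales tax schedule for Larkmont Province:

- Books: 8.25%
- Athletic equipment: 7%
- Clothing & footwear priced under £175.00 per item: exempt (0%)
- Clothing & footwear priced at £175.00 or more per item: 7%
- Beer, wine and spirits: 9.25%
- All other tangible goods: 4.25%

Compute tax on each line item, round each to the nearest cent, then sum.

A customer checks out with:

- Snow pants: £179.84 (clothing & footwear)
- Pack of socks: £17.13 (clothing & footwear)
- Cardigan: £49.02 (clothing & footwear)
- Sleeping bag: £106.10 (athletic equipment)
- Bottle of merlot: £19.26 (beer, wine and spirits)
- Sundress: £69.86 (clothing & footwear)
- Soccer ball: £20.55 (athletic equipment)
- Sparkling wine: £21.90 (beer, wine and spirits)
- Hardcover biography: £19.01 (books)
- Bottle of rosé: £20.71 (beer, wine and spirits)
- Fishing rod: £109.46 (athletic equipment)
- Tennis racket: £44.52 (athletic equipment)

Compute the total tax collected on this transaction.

Snow pants £179.84: clothing & footwear, £175.00 or more → 7% → £12.59
Pack of socks £17.13: clothing & footwear, under £175.00 → 0% → £0.00
Cardigan £49.02: clothing & footwear, under £175.00 → 0% → £0.00
Sleeping bag £106.10: athletic equipment → 7% → £7.43
Bottle of merlot £19.26: beer, wine and spirits → 9.25% → £1.78
Sundress £69.86: clothing & footwear, under £175.00 → 0% → £0.00
Soccer ball £20.55: athletic equipment → 7% → £1.44
Sparkling wine £21.90: beer, wine and spirits → 9.25% → £2.03
Hardcover biography £19.01: books → 8.25% → £1.57
Bottle of rosé £20.71: beer, wine and spirits → 9.25% → £1.92
Fishing rod £109.46: athletic equipment → 7% → £7.66
Tennis racket £44.52: athletic equipment → 7% → £3.12
Total tax = £12.59 + £7.43 + £1.78 + £1.44 + £2.03 + £1.57 + £1.92 + £7.66 + £3.12 = £39.54

£39.54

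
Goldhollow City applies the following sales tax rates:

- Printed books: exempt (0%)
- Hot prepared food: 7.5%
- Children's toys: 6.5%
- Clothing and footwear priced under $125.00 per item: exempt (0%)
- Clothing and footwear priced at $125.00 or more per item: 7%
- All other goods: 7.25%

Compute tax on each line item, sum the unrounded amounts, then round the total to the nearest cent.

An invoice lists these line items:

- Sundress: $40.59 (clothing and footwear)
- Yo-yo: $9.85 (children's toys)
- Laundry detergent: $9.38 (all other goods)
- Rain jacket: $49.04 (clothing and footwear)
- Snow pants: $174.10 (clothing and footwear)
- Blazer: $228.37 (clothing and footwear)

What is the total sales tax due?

$29.49

Sundress $40.59: clothing and footwear, under $125.00 → 0% → $0.00
Yo-yo $9.85: children's toys → 6.5% → $0.64025
Laundry detergent $9.38: all other goods → 7.25% → $0.68005
Rain jacket $49.04: clothing and footwear, under $125.00 → 0% → $0.00
Snow pants $174.10: clothing and footwear, $125.00 or more → 7% → $12.187
Blazer $228.37: clothing and footwear, $125.00 or more → 7% → $15.9859
Unrounded tax sum = $29.4932 → $29.49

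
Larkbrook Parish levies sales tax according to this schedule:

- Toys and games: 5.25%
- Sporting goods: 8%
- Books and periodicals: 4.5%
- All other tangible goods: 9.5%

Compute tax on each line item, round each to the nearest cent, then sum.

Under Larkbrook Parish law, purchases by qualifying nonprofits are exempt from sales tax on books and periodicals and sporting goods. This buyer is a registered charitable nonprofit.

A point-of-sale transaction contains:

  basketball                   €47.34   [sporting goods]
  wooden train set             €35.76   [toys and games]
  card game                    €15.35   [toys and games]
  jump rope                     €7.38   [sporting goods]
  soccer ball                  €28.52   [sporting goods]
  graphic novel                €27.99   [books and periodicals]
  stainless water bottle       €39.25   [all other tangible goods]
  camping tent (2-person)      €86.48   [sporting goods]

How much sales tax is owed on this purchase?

Basketball €47.34: sporting goods, buyer-exempt → 0% → €0.00
Wooden train set €35.76: toys and games → 5.25% → €1.88
Card game €15.35: toys and games → 5.25% → €0.81
Jump rope €7.38: sporting goods, buyer-exempt → 0% → €0.00
Soccer ball €28.52: sporting goods, buyer-exempt → 0% → €0.00
Graphic novel €27.99: books and periodicals, buyer-exempt → 0% → €0.00
Stainless water bottle €39.25: all other tangible goods → 9.5% → €3.73
Camping tent (2-person) €86.48: sporting goods, buyer-exempt → 0% → €0.00
Total tax = €1.88 + €0.81 + €3.73 = €6.42

€6.42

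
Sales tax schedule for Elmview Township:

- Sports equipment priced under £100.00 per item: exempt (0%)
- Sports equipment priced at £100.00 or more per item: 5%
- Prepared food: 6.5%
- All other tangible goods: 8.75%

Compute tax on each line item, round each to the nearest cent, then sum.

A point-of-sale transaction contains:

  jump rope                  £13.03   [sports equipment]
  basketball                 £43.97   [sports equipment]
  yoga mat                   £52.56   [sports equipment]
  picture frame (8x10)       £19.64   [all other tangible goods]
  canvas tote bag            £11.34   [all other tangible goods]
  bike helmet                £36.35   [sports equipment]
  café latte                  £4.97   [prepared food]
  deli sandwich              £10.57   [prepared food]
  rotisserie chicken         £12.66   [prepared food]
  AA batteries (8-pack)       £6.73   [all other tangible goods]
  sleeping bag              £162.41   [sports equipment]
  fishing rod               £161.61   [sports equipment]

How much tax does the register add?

Jump rope £13.03: sports equipment, under £100.00 → 0% → £0.00
Basketball £43.97: sports equipment, under £100.00 → 0% → £0.00
Yoga mat £52.56: sports equipment, under £100.00 → 0% → £0.00
Picture frame (8x10) £19.64: all other tangible goods → 8.75% → £1.72
Canvas tote bag £11.34: all other tangible goods → 8.75% → £0.99
Bike helmet £36.35: sports equipment, under £100.00 → 0% → £0.00
Café latte £4.97: prepared food → 6.5% → £0.32
Deli sandwich £10.57: prepared food → 6.5% → £0.69
Rotisserie chicken £12.66: prepared food → 6.5% → £0.82
AA batteries (8-pack) £6.73: all other tangible goods → 8.75% → £0.59
Sleeping bag £162.41: sports equipment, £100.00 or more → 5% → £8.12
Fishing rod £161.61: sports equipment, £100.00 or more → 5% → £8.08
Total tax = £1.72 + £0.99 + £0.32 + £0.69 + £0.82 + £0.59 + £8.12 + £8.08 = £21.33

£21.33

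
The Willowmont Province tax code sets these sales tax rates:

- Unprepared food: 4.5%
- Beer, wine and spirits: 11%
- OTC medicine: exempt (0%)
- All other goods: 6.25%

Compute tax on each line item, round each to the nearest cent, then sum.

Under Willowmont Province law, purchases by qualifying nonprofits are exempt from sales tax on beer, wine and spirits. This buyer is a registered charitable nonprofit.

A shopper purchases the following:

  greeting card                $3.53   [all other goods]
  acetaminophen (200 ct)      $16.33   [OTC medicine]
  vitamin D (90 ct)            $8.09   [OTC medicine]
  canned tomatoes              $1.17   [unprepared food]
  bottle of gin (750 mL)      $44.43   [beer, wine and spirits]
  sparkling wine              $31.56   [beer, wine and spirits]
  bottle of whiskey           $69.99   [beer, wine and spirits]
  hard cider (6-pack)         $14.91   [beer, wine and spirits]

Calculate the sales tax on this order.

$0.27

Greeting card $3.53: all other goods → 6.25% → $0.22
Acetaminophen (200 ct) $16.33: OTC medicine → 0% → $0.00
Vitamin D (90 ct) $8.09: OTC medicine → 0% → $0.00
Canned tomatoes $1.17: unprepared food → 4.5% → $0.05
Bottle of gin (750 mL) $44.43: beer, wine and spirits, buyer-exempt → 0% → $0.00
Sparkling wine $31.56: beer, wine and spirits, buyer-exempt → 0% → $0.00
Bottle of whiskey $69.99: beer, wine and spirits, buyer-exempt → 0% → $0.00
Hard cider (6-pack) $14.91: beer, wine and spirits, buyer-exempt → 0% → $0.00
Total tax = $0.22 + $0.05 = $0.27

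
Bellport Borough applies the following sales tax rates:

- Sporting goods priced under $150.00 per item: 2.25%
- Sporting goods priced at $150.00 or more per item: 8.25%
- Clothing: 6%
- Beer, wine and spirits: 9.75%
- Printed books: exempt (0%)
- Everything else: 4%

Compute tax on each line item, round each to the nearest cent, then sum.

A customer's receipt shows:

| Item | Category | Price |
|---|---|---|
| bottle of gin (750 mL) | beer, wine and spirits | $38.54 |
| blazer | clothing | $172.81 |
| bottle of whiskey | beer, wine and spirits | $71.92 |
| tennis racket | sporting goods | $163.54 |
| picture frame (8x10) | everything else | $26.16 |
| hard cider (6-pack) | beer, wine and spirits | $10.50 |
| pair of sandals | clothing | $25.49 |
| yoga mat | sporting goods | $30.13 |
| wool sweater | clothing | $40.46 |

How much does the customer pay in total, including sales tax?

Bottle of gin (750 mL) $38.54: beer, wine and spirits → 9.75% → $3.76
Blazer $172.81: clothing → 6% → $10.37
Bottle of whiskey $71.92: beer, wine and spirits → 9.75% → $7.01
Tennis racket $163.54: sporting goods, $150.00 or more → 8.25% → $13.49
Picture frame (8x10) $26.16: everything else → 4% → $1.05
Hard cider (6-pack) $10.50: beer, wine and spirits → 9.75% → $1.02
Pair of sandals $25.49: clothing → 6% → $1.53
Yoga mat $30.13: sporting goods, under $150.00 → 2.25% → $0.68
Wool sweater $40.46: clothing → 6% → $2.43
Subtotal = $579.55; tax = $41.34; total due = $620.89

$620.89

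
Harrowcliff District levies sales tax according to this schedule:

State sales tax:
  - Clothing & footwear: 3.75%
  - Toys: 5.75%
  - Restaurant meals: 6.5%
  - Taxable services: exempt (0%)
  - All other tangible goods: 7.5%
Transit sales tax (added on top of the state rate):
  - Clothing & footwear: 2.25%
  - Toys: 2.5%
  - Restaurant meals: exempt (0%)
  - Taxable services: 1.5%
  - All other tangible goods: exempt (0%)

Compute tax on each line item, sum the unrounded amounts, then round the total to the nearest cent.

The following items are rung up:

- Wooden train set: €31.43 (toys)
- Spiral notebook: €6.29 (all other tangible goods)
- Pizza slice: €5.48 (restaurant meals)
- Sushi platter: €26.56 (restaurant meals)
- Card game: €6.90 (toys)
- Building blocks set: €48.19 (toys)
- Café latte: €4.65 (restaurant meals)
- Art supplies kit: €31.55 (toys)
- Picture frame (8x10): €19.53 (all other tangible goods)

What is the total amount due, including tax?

Wooden train set €31.43: toys → 5.75% + 2.5% transit = 8.25% → €2.592975
Spiral notebook €6.29: all other tangible goods → 7.5% + 0% transit = 7.5% → €0.47175
Pizza slice €5.48: restaurant meals → 6.5% + 0% transit = 6.5% → €0.3562
Sushi platter €26.56: restaurant meals → 6.5% + 0% transit = 6.5% → €1.7264
Card game €6.90: toys → 5.75% + 2.5% transit = 8.25% → €0.56925
Building blocks set €48.19: toys → 5.75% + 2.5% transit = 8.25% → €3.975675
Café latte €4.65: restaurant meals → 6.5% + 0% transit = 6.5% → €0.30225
Art supplies kit €31.55: toys → 5.75% + 2.5% transit = 8.25% → €2.602875
Picture frame (8x10) €19.53: all other tangible goods → 7.5% + 0% transit = 7.5% → €1.46475
Subtotal = €180.58; unrounded tax = €14.062125 → €14.06; total due = €194.64

€194.64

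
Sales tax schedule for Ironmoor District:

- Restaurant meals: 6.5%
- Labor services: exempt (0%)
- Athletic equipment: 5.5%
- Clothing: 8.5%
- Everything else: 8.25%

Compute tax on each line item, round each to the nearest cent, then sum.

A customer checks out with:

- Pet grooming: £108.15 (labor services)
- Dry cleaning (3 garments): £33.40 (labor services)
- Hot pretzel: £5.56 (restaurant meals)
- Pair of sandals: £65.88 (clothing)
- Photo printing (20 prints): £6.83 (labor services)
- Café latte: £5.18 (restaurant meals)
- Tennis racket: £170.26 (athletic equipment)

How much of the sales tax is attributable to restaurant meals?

£0.70

Hot pretzel £5.56: restaurant meals → 6.5% → £0.36
Café latte £5.18: restaurant meals → 6.5% → £0.34
Tax on restaurant meals = £0.36 + £0.34 = £0.70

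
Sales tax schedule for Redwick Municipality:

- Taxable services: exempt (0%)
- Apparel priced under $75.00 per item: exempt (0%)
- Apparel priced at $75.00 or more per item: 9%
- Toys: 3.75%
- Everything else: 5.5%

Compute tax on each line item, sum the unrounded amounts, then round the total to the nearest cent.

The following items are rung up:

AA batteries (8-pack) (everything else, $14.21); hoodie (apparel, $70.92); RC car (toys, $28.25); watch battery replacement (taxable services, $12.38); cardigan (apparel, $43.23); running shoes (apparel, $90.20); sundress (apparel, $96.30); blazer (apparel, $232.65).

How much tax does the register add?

$39.56

AA batteries (8-pack) $14.21: everything else → 5.5% → $0.78155
Hoodie $70.92: apparel, under $75.00 → 0% → $0.00
RC car $28.25: toys → 3.75% → $1.059375
Watch battery replacement $12.38: taxable services → 0% → $0.00
Cardigan $43.23: apparel, under $75.00 → 0% → $0.00
Running shoes $90.20: apparel, $75.00 or more → 9% → $8.118
Sundress $96.30: apparel, $75.00 or more → 9% → $8.667
Blazer $232.65: apparel, $75.00 or more → 9% → $20.9385
Unrounded tax sum = $39.564425 → $39.56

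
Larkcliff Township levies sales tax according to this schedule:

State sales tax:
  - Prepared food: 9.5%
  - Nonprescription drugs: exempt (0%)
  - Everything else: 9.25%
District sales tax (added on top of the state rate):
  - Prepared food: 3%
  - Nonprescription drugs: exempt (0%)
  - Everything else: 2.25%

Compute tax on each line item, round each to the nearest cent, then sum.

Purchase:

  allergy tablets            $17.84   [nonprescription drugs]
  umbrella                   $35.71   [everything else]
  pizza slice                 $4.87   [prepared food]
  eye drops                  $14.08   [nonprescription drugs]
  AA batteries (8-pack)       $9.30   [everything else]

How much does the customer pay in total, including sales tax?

Allergy tablets $17.84: nonprescription drugs → 0% + 0% district = 0% → $0.00
Umbrella $35.71: everything else → 9.25% + 2.25% district = 11.5% → $4.11
Pizza slice $4.87: prepared food → 9.5% + 3% district = 12.5% → $0.61
Eye drops $14.08: nonprescription drugs → 0% + 0% district = 0% → $0.00
AA batteries (8-pack) $9.30: everything else → 9.25% + 2.25% district = 11.5% → $1.07
Subtotal = $81.80; tax = $5.79; total due = $87.59

$87.59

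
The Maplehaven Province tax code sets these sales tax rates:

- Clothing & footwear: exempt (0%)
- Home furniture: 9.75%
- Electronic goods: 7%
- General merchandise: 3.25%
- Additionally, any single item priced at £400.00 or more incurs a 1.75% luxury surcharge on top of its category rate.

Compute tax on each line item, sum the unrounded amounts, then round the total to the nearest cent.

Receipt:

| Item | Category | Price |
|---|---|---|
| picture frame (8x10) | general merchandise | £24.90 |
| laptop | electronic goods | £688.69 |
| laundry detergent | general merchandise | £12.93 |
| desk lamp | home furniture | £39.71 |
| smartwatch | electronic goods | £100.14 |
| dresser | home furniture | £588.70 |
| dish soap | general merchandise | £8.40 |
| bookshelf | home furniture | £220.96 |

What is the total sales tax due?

Picture frame (8x10) £24.90: general merchandise → 3.25% → £0.80925
Laptop £688.69: electronic goods → 7% + 1.75% surcharge = 8.75% → £60.260375
Laundry detergent £12.93: general merchandise → 3.25% → £0.420225
Desk lamp £39.71: home furniture → 9.75% → £3.871725
Smartwatch £100.14: electronic goods → 7% → £7.0098
Dresser £588.70: home furniture → 9.75% + 1.75% surcharge = 11.5% → £67.7005
Dish soap £8.40: general merchandise → 3.25% → £0.273
Bookshelf £220.96: home furniture → 9.75% → £21.5436
Unrounded tax sum = £161.888475 → £161.89

£161.89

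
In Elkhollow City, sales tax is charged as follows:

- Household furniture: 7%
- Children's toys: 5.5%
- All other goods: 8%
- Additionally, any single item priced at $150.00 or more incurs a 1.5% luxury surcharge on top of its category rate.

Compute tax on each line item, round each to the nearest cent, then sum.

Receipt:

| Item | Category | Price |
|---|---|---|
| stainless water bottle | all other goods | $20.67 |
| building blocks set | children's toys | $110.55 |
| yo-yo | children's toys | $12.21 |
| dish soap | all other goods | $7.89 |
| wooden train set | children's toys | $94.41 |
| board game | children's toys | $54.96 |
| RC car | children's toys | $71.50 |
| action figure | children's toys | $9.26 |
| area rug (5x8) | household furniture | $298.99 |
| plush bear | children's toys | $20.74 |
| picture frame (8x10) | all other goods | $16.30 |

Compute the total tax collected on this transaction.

Stainless water bottle $20.67: all other goods → 8% → $1.65
Building blocks set $110.55: children's toys → 5.5% → $6.08
Yo-yo $12.21: children's toys → 5.5% → $0.67
Dish soap $7.89: all other goods → 8% → $0.63
Wooden train set $94.41: children's toys → 5.5% → $5.19
Board game $54.96: children's toys → 5.5% → $3.02
RC car $71.50: children's toys → 5.5% → $3.93
Action figure $9.26: children's toys → 5.5% → $0.51
Area rug (5x8) $298.99: household furniture → 7% + 1.5% surcharge = 8.5% → $25.41
Plush bear $20.74: children's toys → 5.5% → $1.14
Picture frame (8x10) $16.30: all other goods → 8% → $1.30
Total tax = $1.65 + $6.08 + $0.67 + $0.63 + $5.19 + $3.02 + $3.93 + $0.51 + $25.41 + $1.14 + $1.30 = $49.53

$49.53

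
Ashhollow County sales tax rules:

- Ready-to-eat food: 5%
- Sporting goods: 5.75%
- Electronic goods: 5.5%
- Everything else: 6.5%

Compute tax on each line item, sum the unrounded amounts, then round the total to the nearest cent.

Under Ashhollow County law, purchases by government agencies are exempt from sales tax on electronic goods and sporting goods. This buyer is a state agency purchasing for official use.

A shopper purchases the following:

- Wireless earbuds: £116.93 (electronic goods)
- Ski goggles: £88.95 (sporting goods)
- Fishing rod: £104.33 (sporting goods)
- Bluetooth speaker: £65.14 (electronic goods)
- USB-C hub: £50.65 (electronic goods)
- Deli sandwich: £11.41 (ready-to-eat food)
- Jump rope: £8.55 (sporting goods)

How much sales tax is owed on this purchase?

Wireless earbuds £116.93: electronic goods, buyer-exempt → 0% → £0.00
Ski goggles £88.95: sporting goods, buyer-exempt → 0% → £0.00
Fishing rod £104.33: sporting goods, buyer-exempt → 0% → £0.00
Bluetooth speaker £65.14: electronic goods, buyer-exempt → 0% → £0.00
USB-C hub £50.65: electronic goods, buyer-exempt → 0% → £0.00
Deli sandwich £11.41: ready-to-eat food → 5% → £0.5705
Jump rope £8.55: sporting goods, buyer-exempt → 0% → £0.00
Unrounded tax sum = £0.5705 → £0.57

£0.57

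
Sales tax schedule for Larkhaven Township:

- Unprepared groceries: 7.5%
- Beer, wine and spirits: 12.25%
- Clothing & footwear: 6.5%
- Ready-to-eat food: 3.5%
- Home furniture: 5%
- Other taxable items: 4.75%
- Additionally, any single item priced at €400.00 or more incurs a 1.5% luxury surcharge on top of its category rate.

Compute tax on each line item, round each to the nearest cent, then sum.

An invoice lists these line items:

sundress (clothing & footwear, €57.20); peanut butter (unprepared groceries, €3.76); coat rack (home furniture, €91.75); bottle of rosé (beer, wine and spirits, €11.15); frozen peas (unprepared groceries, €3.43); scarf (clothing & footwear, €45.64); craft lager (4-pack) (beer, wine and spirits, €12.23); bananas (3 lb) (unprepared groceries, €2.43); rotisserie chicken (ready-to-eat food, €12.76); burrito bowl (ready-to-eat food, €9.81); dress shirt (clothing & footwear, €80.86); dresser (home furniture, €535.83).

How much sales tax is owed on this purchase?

€55.75

Sundress €57.20: clothing & footwear → 6.5% → €3.72
Peanut butter €3.76: unprepared groceries → 7.5% → €0.28
Coat rack €91.75: home furniture → 5% → €4.59
Bottle of rosé €11.15: beer, wine and spirits → 12.25% → €1.37
Frozen peas €3.43: unprepared groceries → 7.5% → €0.26
Scarf €45.64: clothing & footwear → 6.5% → €2.97
Craft lager (4-pack) €12.23: beer, wine and spirits → 12.25% → €1.50
Bananas (3 lb) €2.43: unprepared groceries → 7.5% → €0.18
Rotisserie chicken €12.76: ready-to-eat food → 3.5% → €0.45
Burrito bowl €9.81: ready-to-eat food → 3.5% → €0.34
Dress shirt €80.86: clothing & footwear → 6.5% → €5.26
Dresser €535.83: home furniture → 5% + 1.5% surcharge = 6.5% → €34.83
Total tax = €3.72 + €0.28 + €4.59 + €1.37 + €0.26 + €2.97 + €1.50 + €0.18 + €0.45 + €0.34 + €5.26 + €34.83 = €55.75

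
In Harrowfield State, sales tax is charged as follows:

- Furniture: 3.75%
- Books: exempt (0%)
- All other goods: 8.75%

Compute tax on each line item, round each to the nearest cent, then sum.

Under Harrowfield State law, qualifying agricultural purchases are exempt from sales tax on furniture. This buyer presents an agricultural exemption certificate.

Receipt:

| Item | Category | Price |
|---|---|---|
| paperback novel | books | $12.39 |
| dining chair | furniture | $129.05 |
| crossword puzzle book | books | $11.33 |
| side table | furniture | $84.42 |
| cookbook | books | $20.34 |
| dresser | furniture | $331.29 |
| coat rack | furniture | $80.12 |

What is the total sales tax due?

Paperback novel $12.39: books → 0% → $0.00
Dining chair $129.05: furniture, buyer-exempt → 0% → $0.00
Crossword puzzle book $11.33: books → 0% → $0.00
Side table $84.42: furniture, buyer-exempt → 0% → $0.00
Cookbook $20.34: books → 0% → $0.00
Dresser $331.29: furniture, buyer-exempt → 0% → $0.00
Coat rack $80.12: furniture, buyer-exempt → 0% → $0.00
Total tax = $0.00

$0.00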